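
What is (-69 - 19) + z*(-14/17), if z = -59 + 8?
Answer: -46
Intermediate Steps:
z = -51
(-69 - 19) + z*(-14/17) = (-69 - 19) - (-714)/17 = -88 - (-714)/17 = -88 - 51*(-14/17) = -88 + 42 = -46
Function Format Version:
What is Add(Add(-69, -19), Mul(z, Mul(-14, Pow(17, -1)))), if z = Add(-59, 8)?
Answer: -46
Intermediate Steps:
z = -51
Add(Add(-69, -19), Mul(z, Mul(-14, Pow(17, -1)))) = Add(Add(-69, -19), Mul(-51, Mul(-14, Pow(17, -1)))) = Add(-88, Mul(-51, Mul(-14, Rational(1, 17)))) = Add(-88, Mul(-51, Rational(-14, 17))) = Add(-88, 42) = -46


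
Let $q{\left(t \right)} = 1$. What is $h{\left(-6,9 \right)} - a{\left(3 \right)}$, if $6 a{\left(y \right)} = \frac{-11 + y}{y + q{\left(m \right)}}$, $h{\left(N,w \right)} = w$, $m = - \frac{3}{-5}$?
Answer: $\frac{28}{3} \approx 9.3333$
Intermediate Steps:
$m = \frac{3}{5}$ ($m = \left(-3\right) \left(- \frac{1}{5}\right) = \frac{3}{5} \approx 0.6$)
$a{\left(y \right)} = \frac{-11 + y}{6 \left(1 + y\right)}$ ($a{\left(y \right)} = \frac{\left(-11 + y\right) \frac{1}{y + 1}}{6} = \frac{\left(-11 + y\right) \frac{1}{1 + y}}{6} = \frac{\frac{1}{1 + y} \left(-11 + y\right)}{6} = \frac{-11 + y}{6 \left(1 + y\right)}$)
$h{\left(-6,9 \right)} - a{\left(3 \right)} = 9 - \frac{-11 + 3}{6 \left(1 + 3\right)} = 9 - \frac{1}{6} \cdot \frac{1}{4} \left(-8\right) = 9 - - \frac{1}{3} = 9 + \frac{1}{3} = \frac{28}{3}$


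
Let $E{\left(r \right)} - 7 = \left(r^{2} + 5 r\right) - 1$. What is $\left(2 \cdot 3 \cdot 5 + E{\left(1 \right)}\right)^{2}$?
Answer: $1764$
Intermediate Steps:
$E{\left(r \right)} = 6 + r^{2} + 5 r$ ($E{\left(r \right)} = 7 - \left(1 - r^{2} - 5 r\right) = 7 + \left(-1 + r^{2} + 5 r\right) = 6 + r^{2} + 5 r$)
$\left(2 \cdot 3 \cdot 5 + E{\left(1 \right)}\right)^{2} = \left(2 \cdot 3 \cdot 5 + \left(6 + 1^{2} + 5 \cdot 1\right)\right)^{2} = \left(2 \cdot 15 + \left(6 + 1 + 5\right)\right)^{2} = \left(30 + 12\right)^{2} = 42^{2} = 1764$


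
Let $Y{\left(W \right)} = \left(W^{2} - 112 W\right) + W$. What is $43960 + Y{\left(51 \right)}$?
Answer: $40900$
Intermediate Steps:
$Y{\left(W \right)} = W^{2} - 111 W$
$43960 + Y{\left(51 \right)} = 43960 + 51 \left(-111 + 51\right) = 43960 + 51 \left(-60\right) = 43960 - 3060 = 40900$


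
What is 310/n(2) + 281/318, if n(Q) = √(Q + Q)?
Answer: 49571/318 ≈ 155.88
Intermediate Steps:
n(Q) = √2*√Q (n(Q) = √(2*Q) = √2*√Q)
310/n(2) + 281/318 = 310/((√2*√2)) + 281/318 = 310/2 + 281*(1/318) = 310*(½) + 281/318 = 155 + 281/318 = 49571/318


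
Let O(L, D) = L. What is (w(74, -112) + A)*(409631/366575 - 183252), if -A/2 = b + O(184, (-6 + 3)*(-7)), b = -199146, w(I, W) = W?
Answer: -26723097586915428/366575 ≈ -7.2899e+10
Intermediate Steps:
A = 397924 (A = -2*(-199146 + 184) = -2*(-198962) = 397924)
(w(74, -112) + A)*(409631/366575 - 183252) = (-112 + 397924)*(409631/366575 - 183252) = 397812*(409631*(1/366575) - 183252) = 397812*(409631/366575 - 183252) = 397812*(-67175192269/366575) = -26723097586915428/366575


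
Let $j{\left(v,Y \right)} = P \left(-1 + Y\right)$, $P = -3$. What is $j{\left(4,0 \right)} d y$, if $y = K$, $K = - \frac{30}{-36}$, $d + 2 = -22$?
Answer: $-60$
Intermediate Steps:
$d = -24$ ($d = -2 - 22 = -24$)
$j{\left(v,Y \right)} = 3 - 3 Y$ ($j{\left(v,Y \right)} = - 3 \left(-1 + Y\right) = 3 - 3 Y$)
$K = \frac{5}{6}$ ($K = \left(-30\right) \left(- \frac{1}{36}\right) = \frac{5}{6} \approx 0.83333$)
$y = \frac{5}{6} \approx 0.83333$
$j{\left(4,0 \right)} d y = \left(3 - 0\right) \left(-24\right) \frac{5}{6} = \left(3 + 0\right) \left(-24\right) \frac{5}{6} = 3 \left(-24\right) \frac{5}{6} = \left(-72\right) \frac{5}{6} = -60$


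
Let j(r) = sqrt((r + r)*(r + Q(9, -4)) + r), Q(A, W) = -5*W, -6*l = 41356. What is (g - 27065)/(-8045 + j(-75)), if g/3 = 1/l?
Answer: 900476977111/267630598060 + 559650079*sqrt(327)/267630598060 ≈ 3.4024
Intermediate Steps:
l = -20678/3 (l = -1/6*41356 = -20678/3 ≈ -6892.7)
g = -9/20678 (g = 3/(-20678/3) = 3*(-3/20678) = -9/20678 ≈ -0.00043525)
j(r) = sqrt(r + 2*r*(20 + r)) (j(r) = sqrt((r + r)*(r - 5*(-4)) + r) = sqrt((2*r)*(r + 20) + r) = sqrt((2*r)*(20 + r) + r) = sqrt(2*r*(20 + r) + r) = sqrt(r + 2*r*(20 + r)))
(g - 27065)/(-8045 + j(-75)) = (-9/20678 - 27065)/(-8045 + sqrt(-75*(41 + 2*(-75)))) = -559650079/(20678*(-8045 + sqrt(-75*(41 - 150)))) = -559650079/(20678*(-8045 + sqrt(-75*(-109)))) = -559650079/(20678*(-8045 + sqrt(8175))) = -559650079/(20678*(-8045 + 5*sqrt(327)))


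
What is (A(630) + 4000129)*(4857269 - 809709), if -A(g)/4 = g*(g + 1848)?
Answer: -9084469138360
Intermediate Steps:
A(g) = -4*g*(1848 + g) (A(g) = -4*g*(g + 1848) = -4*g*(1848 + g))
(A(630) + 4000129)*(4857269 - 809709) = (-4*630*(1848 + 630) + 4000129)*(4857269 - 809709) = (-4*630*2478 + 4000129)*4047560 = (-6244560 + 4000129)*4047560 = -2244431*4047560 = -9084469138360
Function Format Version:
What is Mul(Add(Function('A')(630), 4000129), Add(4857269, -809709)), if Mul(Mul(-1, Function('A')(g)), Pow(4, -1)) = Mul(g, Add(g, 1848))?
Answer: -9084469138360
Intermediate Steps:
Function('A')(g) = Mul(-4, g, Add(1848, g)) (Function('A')(g) = Mul(-4, Mul(g, Add(g, 1848))) = Mul(-4, Mul(g, Add(1848, g))) = Mul(-4, g, Add(1848, g)))
Mul(Add(Function('A')(630), 4000129), Add(4857269, -809709)) = Mul(Add(Mul(-4, 630, Add(1848, 630)), 4000129), Add(4857269, -809709)) = Mul(Add(Mul(-4, 630, 2478), 4000129), 4047560) = Mul(Add(-6244560, 4000129), 4047560) = Mul(-2244431, 4047560) = -9084469138360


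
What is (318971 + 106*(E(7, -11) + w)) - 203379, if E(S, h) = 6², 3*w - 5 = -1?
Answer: 358648/3 ≈ 1.1955e+5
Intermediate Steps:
w = 4/3 (w = 5/3 + (⅓)*(-1) = 5/3 - ⅓ = 4/3 ≈ 1.3333)
E(S, h) = 36
(318971 + 106*(E(7, -11) + w)) - 203379 = (318971 + 106*(36 + 4/3)) - 203379 = (318971 + 106*(112/3)) - 203379 = (318971 + 11872/3) - 203379 = 968785/3 - 203379 = 358648/3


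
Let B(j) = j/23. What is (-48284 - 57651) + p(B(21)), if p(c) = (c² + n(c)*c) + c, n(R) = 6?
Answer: -56035793/529 ≈ -1.0593e+5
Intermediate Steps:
B(j) = j/23 (B(j) = j*(1/23) = j/23)
p(c) = c² + 7*c (p(c) = (c² + 6*c) + c = c² + 7*c)
(-48284 - 57651) + p(B(21)) = (-48284 - 57651) + ((1/23)*21)*(7 + (1/23)*21) = -105935 + 21*(7 + 21/23)/23 = -105935 + (21/23)*(182/23) = -105935 + 3822/529 = -56035793/529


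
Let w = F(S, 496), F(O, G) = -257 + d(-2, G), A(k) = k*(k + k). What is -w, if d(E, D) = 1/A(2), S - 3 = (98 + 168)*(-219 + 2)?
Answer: 2055/8 ≈ 256.88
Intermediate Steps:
A(k) = 2*k² (A(k) = k*(2*k) = 2*k²)
S = -57719 (S = 3 + (98 + 168)*(-219 + 2) = 3 + 266*(-217) = 3 - 57722 = -57719)
d(E, D) = ⅛ (d(E, D) = 1/(2*2²) = 1/(2*4) = 1/8 = ⅛)
F(O, G) = -2055/8 (F(O, G) = -257 + ⅛ = -2055/8)
w = -2055/8 ≈ -256.88
-w = -1*(-2055/8) = 2055/8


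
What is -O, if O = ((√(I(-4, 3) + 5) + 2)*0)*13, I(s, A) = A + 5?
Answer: 0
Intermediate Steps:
I(s, A) = 5 + A
O = 0 (O = ((√((5 + 3) + 5) + 2)*0)*13 = ((√(8 + 5) + 2)*0)*13 = ((√13 + 2)*0)*13 = ((2 + √13)*0)*13 = 0*13 = 0)
-O = -1*0 = 0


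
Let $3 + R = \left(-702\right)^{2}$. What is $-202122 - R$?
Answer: $-694923$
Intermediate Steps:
$R = 492801$ ($R = -3 + \left(-702\right)^{2} = -3 + 492804 = 492801$)
$-202122 - R = -202122 - 492801 = -694923$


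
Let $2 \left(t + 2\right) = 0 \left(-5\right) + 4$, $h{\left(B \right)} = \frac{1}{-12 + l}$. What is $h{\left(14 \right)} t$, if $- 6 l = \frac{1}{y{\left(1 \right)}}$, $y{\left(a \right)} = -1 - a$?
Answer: $0$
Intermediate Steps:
$l = \frac{1}{12}$ ($l = - \frac{1}{6 \left(-1 - 1\right)} = - \frac{1}{6 \left(-2\right)} = \left(- \frac{1}{6}\right) \left(- \frac{1}{2}\right) = \frac{1}{12} \approx 0.083333$)
$h{\left(B \right)} = - \frac{12}{143}$ ($h{\left(B \right)} = \frac{1}{-12 + \frac{1}{12}} = \frac{1}{- \frac{143}{12}} = - \frac{12}{143}$)
$t = 0$ ($t = -2 + \frac{0 \left(-5\right) + 4}{2} = -2 + \frac{0 + 4}{2} = -2 + \frac{1}{2} \cdot 4 = -2 + 2 = 0$)
$h{\left(14 \right)} t = \left(- \frac{12}{143}\right) 0 = 0$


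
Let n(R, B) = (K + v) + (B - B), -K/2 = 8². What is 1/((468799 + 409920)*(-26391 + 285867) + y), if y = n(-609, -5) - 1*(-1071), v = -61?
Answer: 1/228006492126 ≈ 4.3858e-12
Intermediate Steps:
K = -128 (K = -2*8² = -2*64 = -128)
n(R, B) = -189 (n(R, B) = (-128 - 61) + (B - B) = -189 + 0 = -189)
y = 882 (y = -189 - 1*(-1071) = -189 + 1071 = 882)
1/((468799 + 409920)*(-26391 + 285867) + y) = 1/((468799 + 409920)*(-26391 + 285867) + 882) = 1/(878719*259476 + 882) = 1/(228006491244 + 882) = 1/228006492126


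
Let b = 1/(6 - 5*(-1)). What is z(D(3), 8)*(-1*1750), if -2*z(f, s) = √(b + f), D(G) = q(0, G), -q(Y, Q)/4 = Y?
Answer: 875*√11/11 ≈ 263.82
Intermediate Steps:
q(Y, Q) = -4*Y
D(G) = 0 (D(G) = -4*0 = 0)
b = 1/11 (b = 1/(6 + 5) = 1/11 ≈ 0.090909)
z(f, s) = -√(1/11 + f)/2
z(D(3), 8)*(-1*1750) = (-√(11 + 121*0)/22)*(-1*1750) = -√(11 + 0)/22*(-1750) = -√11/22*(-1750) = 875*√11/11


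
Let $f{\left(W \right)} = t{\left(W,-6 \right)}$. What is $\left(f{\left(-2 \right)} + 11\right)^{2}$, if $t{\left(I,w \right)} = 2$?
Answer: $169$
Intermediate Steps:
$f{\left(W \right)} = 2$
$\left(f{\left(-2 \right)} + 11\right)^{2} = \left(2 + 11\right)^{2} = 13^{2} = 169$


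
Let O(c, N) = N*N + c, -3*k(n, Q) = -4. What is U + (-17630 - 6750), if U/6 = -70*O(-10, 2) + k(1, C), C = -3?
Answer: -21852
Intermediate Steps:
k(n, Q) = 4/3 (k(n, Q) = -⅓*(-4) = 4/3)
O(c, N) = c + N² (O(c, N) = N² + c = c + N²)
U = 2528 (U = 6*(-70*(-10 + 2²) + 4/3) = 6*(-70*(-10 + 4) + 4/3) = 6*(-70*(-6) + 4/3) = 6*(420 + 4/3) = 6*(1264/3) = 2528)
U + (-17630 - 6750) = 2528 + (-17630 - 6750) = 2528 - 24380 = -21852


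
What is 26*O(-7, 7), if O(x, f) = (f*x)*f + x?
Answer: -9100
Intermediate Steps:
O(x, f) = x + x*f² (O(x, f) = x*f² + x = x + x*f²)
26*O(-7, 7) = 26*(-7*(1 + 7²)) = 26*(-7*(1 + 49)) = 26*(-7*50) = 26*(-350) = -9100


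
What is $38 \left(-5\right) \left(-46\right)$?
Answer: $8740$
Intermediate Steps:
$38 \left(-5\right) \left(-46\right) = \left(-190\right) \left(-46\right) = 8740$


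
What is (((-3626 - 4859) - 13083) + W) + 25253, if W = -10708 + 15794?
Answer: 8771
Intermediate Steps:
W = 5086
(((-3626 - 4859) - 13083) + W) + 25253 = (((-3626 - 4859) - 13083) + 5086) + 25253 = ((-8485 - 13083) + 5086) + 25253 = (-21568 + 5086) + 25253 = -16482 + 25253 = 8771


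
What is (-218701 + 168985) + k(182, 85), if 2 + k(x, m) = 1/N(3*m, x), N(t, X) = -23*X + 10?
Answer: -207622369/4176 ≈ -49718.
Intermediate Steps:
N(t, X) = 10 - 23*X
k(x, m) = -2 + 1/(10 - 23*x)
(-218701 + 168985) + k(182, 85) = (-218701 + 168985) + (19 - 46*182)/(-10 + 23*182) = -49716 + (19 - 8372)/(-10 + 4186) = -49716 - 8353/4176 = -207622369/4176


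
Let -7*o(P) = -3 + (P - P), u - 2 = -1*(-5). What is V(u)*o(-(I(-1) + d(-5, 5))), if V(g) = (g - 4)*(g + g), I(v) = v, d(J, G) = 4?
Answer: 18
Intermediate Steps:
u = 7 (u = 2 - 1*(-5) = 2 + 5 = 7)
o(P) = 3/7 (o(P) = -(-3 + (P - P))/7 = -(-3 + 0)/7 = -1/7*(-3) = 3/7)
V(g) = 2*g*(-4 + g) (V(g) = (-4 + g)*(2*g) = 2*g*(-4 + g))
V(u)*o(-(I(-1) + d(-5, 5))) = (2*7*(-4 + 7))*(3/7) = (2*7*3)*(3/7) = 42*(3/7) = 18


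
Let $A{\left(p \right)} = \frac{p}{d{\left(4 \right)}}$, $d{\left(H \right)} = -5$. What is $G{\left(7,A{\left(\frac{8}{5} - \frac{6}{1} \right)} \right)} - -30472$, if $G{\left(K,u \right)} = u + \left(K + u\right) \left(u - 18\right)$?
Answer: $\frac{18961234}{625} \approx 30338.0$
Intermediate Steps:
$A{\left(p \right)} = - \frac{p}{5}$ ($A{\left(p \right)} = \frac{p}{-5} = p \left(- \frac{1}{5}\right) = - \frac{p}{5}$)
$G{\left(K,u \right)} = u + \left(-18 + u\right) \left(K + u\right)$ ($G{\left(K,u \right)} = u + \left(K + u\right) \left(-18 + u\right) = u + \left(-18 + u\right) \left(K + u\right)$)
$G{\left(7,A{\left(\frac{8}{5} - \frac{6}{1} \right)} \right)} - -30472 = \left(\left(- \frac{\frac{8}{5} - \frac{6}{1}}{5}\right)^{2} - 126 - 17 \left(- \frac{\frac{8}{5} - \frac{6}{1}}{5}\right) + 7 \left(- \frac{\frac{8}{5} - \frac{6}{1}}{5}\right)\right) - -30472 = \left(\left(- \frac{8 \cdot \frac{1}{5} - 6}{5}\right)^{2} - 126 - 17 \left(- \frac{8 \cdot \frac{1}{5} - 6}{5}\right) + 7 \left(- \frac{8 \cdot \frac{1}{5} - 6}{5}\right)\right) + 30472 = \left(\left(- \frac{\frac{8}{5} - 6}{5}\right)^{2} - 126 - 17 \left(- \frac{\frac{8}{5} - 6}{5}\right) + 7 \left(- \frac{\frac{8}{5} - 6}{5}\right)\right) + 30472 = \left(\left(\left(- \frac{1}{5}\right) \left(- \frac{22}{5}\right)\right)^{2} - 126 - 17 \left(\left(- \frac{1}{5}\right) \left(- \frac{22}{5}\right)\right) + 7 \left(\left(- \frac{1}{5}\right) \left(- \frac{22}{5}\right)\right)\right) + 30472 = \left(\left(\frac{22}{25}\right)^{2} - 126 - \frac{374}{25} + 7 \cdot \frac{22}{25}\right) + 30472 = \left(\frac{484}{625} - 126 - \frac{374}{25} + \frac{154}{25}\right) + 30472 = - \frac{83766}{625} + 30472 = \frac{18961234}{625}$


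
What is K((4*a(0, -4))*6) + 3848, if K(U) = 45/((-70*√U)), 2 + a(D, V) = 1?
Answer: 3848 + 3*I*√6/56 ≈ 3848.0 + 0.13122*I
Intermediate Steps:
a(D, V) = -1 (a(D, V) = -2 + 1 = -1)
K(U) = -9/(14*√U) (K(U) = 45*(-1/(70*√U)) = -9/(14*√U))
K((4*a(0, -4))*6) + 3848 = -9*√6*(-I/2)/6/14 + 3848 = -9*(-I*√6/12)/14 + 3848 = -(-3)*I*√6/56 + 3848 = 3*I*√6/56 + 3848 = 3848 + 3*I*√6/56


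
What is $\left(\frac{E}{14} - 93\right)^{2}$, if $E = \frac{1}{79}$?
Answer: $\frac{10579562449}{1223236} \approx 8648.8$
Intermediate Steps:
$E = \frac{1}{79} \approx 0.012658$
$\left(\frac{E}{14} - 93\right)^{2} = \left(\frac{1}{79 \cdot 14} - 93\right)^{2} = \left(\frac{1}{79} \cdot \frac{1}{14} - 93\right)^{2} = \left(\frac{1}{1106} - 93\right)^{2} = \left(- \frac{102857}{1106}\right)^{2} = \frac{10579562449}{1223236}$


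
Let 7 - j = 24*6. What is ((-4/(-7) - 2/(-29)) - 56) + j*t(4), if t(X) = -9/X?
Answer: 205347/812 ≈ 252.89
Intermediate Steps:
j = -137 (j = 7 - 24*6 = 7 - 1*144 = 7 - 144 = -137)
((-4/(-7) - 2/(-29)) - 56) + j*t(4) = ((-4/(-7) - 2/(-29)) - 56) - (-1233)/4 = ((-4*(-⅐) - 2*(-1/29)) - 56) - (-1233)/4 = ((4/7 + 2/29) - 56) - 137*(-9/4) = (130/203 - 56) + 1233/4 = -11238/203 + 1233/4 = 205347/812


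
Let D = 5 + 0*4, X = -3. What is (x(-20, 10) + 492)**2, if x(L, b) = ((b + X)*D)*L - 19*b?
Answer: 158404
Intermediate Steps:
D = 5 (D = 5 + 0 = 5)
x(L, b) = -19*b + L*(-15 + 5*b) (x(L, b) = ((b - 3)*5)*L - 19*b = ((-3 + b)*5)*L - 19*b = (-15 + 5*b)*L - 19*b = L*(-15 + 5*b) - 19*b = -19*b + L*(-15 + 5*b))
(x(-20, 10) + 492)**2 = ((-19*10 - 15*(-20) + 5*(-20)*10) + 492)**2 = ((-190 + 300 - 1000) + 492)**2 = (-890 + 492)**2 = (-398)**2 = 158404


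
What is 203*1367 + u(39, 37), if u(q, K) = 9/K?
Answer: 10267546/37 ≈ 2.7750e+5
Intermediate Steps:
203*1367 + u(39, 37) = 203*1367 + 9/37 = 277501 + 9*(1/37) = 277501 + 9/37 = 10267546/37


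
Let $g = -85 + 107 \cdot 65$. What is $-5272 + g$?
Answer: $1598$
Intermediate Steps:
$g = 6870$ ($g = -85 + 6955 = 6870$)
$-5272 + g = -5272 + 6870 = 1598$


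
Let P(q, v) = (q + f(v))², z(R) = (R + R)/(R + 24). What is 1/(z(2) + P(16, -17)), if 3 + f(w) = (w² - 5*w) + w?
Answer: 13/1779702 ≈ 7.3046e-6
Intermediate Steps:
z(R) = 2*R/(24 + R) (z(R) = (2*R)/(24 + R) = 2*R/(24 + R))
f(w) = -3 + w² - 4*w (f(w) = -3 + ((w² - 5*w) + w) = -3 + (w² - 4*w) = -3 + w² - 4*w)
P(q, v) = (-3 + q + v² - 4*v)² (P(q, v) = (q + (-3 + v² - 4*v))² = (-3 + q + v² - 4*v)²)
1/(z(2) + P(16, -17)) = 1/(2*2/(24 + 2) + (-3 + 16 + (-17)² - 4*(-17))²) = 1/(2*2/26 + (-3 + 16 + 289 + 68)²) = 1/(2*2*(1/26) + 370²) = 1/(2/13 + 136900) = 1/(1779702/13) = 13/1779702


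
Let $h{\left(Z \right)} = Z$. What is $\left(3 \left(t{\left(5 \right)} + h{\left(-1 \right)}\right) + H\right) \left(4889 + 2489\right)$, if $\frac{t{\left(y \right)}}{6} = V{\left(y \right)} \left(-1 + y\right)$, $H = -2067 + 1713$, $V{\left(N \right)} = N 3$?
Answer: $5334294$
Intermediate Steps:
$V{\left(N \right)} = 3 N$
$H = -354$
$t{\left(y \right)} = 18 y \left(-1 + y\right)$ ($t{\left(y \right)} = 6 \cdot 3 y \left(-1 + y\right) = 18 y \left(-1 + y\right)$)
$\left(3 \left(t{\left(5 \right)} + h{\left(-1 \right)}\right) + H\right) \left(4889 + 2489\right) = \left(3 \left(18 \cdot 5 \left(-1 + 5\right) - 1\right) - 354\right) \left(4889 + 2489\right) = \left(3 \left(18 \cdot 5 \cdot 4 - 1\right) - 354\right) 7378 = \left(3 \left(360 - 1\right) - 354\right) 7378 = \left(3 \cdot 359 - 354\right) 7378 = \left(1077 - 354\right) 7378 = 723 \cdot 7378 = 5334294$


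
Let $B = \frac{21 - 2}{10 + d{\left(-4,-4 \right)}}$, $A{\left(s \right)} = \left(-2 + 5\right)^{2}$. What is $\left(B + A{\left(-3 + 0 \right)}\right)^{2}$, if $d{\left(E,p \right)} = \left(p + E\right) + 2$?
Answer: $\frac{3025}{16} \approx 189.06$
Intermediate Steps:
$d{\left(E,p \right)} = 2 + E + p$ ($d{\left(E,p \right)} = \left(E + p\right) + 2 = 2 + E + p$)
$A{\left(s \right)} = 9$ ($A{\left(s \right)} = 3^{2} = 9$)
$B = \frac{19}{4}$ ($B = \frac{21 - 2}{10 - 6} = \frac{19}{10 - 6} = \frac{19}{4} \approx 4.75$)
$\left(B + A{\left(-3 + 0 \right)}\right)^{2} = \left(\frac{19}{4} + 9\right)^{2} = \left(\frac{55}{4}\right)^{2} = \frac{3025}{16}$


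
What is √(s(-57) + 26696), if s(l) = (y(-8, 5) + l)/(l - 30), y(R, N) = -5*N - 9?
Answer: √202069941/87 ≈ 163.39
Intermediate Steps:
y(R, N) = -9 - 5*N
s(l) = (-34 + l)/(-30 + l) (s(l) = ((-9 - 5*5) + l)/(l - 30) = ((-9 - 25) + l)/(-30 + l) = (-34 + l)/(-30 + l))
√(s(-57) + 26696) = √((-34 - 57)/(-30 - 57) + 26696) = √(-91/(-87) + 26696) = √(-1/87*(-91) + 26696) = √(91/87 + 26696) = √(2322643/87) = √202069941/87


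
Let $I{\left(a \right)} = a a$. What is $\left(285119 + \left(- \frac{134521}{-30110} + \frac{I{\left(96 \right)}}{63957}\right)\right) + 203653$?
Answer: $\frac{313753082720599}{641915090} \approx 4.8878 \cdot 10^{5}$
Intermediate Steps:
$I{\left(a \right)} = a^{2}$
$\left(285119 + \left(- \frac{134521}{-30110} + \frac{I{\left(96 \right)}}{63957}\right)\right) + 203653 = \left(285119 + \left(- \frac{134521}{-30110} + \frac{96^{2}}{63957}\right)\right) + 203653 = \left(285119 + \left(\left(-134521\right) \left(- \frac{1}{30110}\right) + 9216 \cdot \frac{1}{63957}\right)\right) + 203653 = \left(285119 + \left(\frac{134521}{30110} + \frac{3072}{21319}\right)\right) + 203653 = \left(285119 + \frac{2960351119}{641915090}\right) + 203653 = \frac{183025148896829}{641915090} + 203653 = \frac{313753082720599}{641915090}$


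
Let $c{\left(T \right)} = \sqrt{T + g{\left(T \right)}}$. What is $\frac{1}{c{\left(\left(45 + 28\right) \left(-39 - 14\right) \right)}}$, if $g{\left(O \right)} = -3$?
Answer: $- \frac{i \sqrt{2}}{88} \approx - 0.016071 i$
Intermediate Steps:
$c{\left(T \right)} = \sqrt{-3 + T}$ ($c{\left(T \right)} = \sqrt{T - 3} = \sqrt{-3 + T}$)
$\frac{1}{c{\left(\left(45 + 28\right) \left(-39 - 14\right) \right)}} = \frac{1}{\sqrt{-3 + \left(45 + 28\right) \left(-39 - 14\right)}} = \frac{1}{\sqrt{-3 + 73 \left(-53\right)}} = \frac{1}{\sqrt{-3 - 3869}} = \frac{1}{\sqrt{-3872}} = \frac{1}{44 i \sqrt{2}} = - \frac{i \sqrt{2}}{88}$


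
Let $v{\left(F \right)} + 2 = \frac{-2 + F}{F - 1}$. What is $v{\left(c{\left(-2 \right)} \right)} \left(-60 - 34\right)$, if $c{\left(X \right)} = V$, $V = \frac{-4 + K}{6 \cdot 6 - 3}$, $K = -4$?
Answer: $\frac{752}{41} \approx 18.341$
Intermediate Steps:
$V = - \frac{8}{33}$ ($V = \frac{-4 - 4}{6 \cdot 6 - 3} = - \frac{8}{36 - 3} = - \frac{8}{33} \approx -0.24242$)
$c{\left(X \right)} = - \frac{8}{33}$
$v{\left(F \right)} = -2 + \frac{-2 + F}{-1 + F}$ ($v{\left(F \right)} = -2 + \frac{-2 + F}{F - 1} = -2 + \frac{-2 + F}{-1 + F}$)
$v{\left(c{\left(-2 \right)} \right)} \left(-60 - 34\right) = \left(-1\right) \left(- \frac{8}{33}\right) \frac{1}{-1 - \frac{8}{33}} \left(-60 - 34\right) = \left(-1\right) \left(- \frac{8}{33}\right) \frac{1}{- \frac{41}{33}} \left(-94\right) = \left(-1\right) \left(- \frac{8}{33}\right) \left(- \frac{33}{41}\right) \left(-94\right) = \left(- \frac{8}{41}\right) \left(-94\right) = \frac{752}{41}$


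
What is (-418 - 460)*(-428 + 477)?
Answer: -43022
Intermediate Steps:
(-418 - 460)*(-428 + 477) = -878*49 = -43022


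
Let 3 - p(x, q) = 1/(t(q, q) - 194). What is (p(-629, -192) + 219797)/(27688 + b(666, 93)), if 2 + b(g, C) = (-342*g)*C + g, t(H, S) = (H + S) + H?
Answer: -169246001/16288921880 ≈ -0.010390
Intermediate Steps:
t(H, S) = S + 2*H
p(x, q) = 3 - 1/(-194 + 3*q) (p(x, q) = 3 - 1/((q + 2*q) - 194) = 3 - 1/(3*q - 194) = 3 - 1/(-194 + 3*q))
b(g, C) = -2 + g - 342*C*g (b(g, C) = -2 + ((-342*g)*C + g) = -2 + (-342*C*g + g) = -2 + (g - 342*C*g) = -2 + g - 342*C*g)
(p(-629, -192) + 219797)/(27688 + b(666, 93)) = ((-583 + 9*(-192))/(-194 + 3*(-192)) + 219797)/(27688 + (-2 + 666 - 342*93*666)) = ((-583 - 1728)/(-194 - 576) + 219797)/(27688 + (-2 + 666 - 21182796)) = (-2311/(-770) + 219797)/(27688 - 21182132) = (-1/770*(-2311) + 219797)/(-21154444) = (2311/770 + 219797)*(-1/21154444) = (169246001/770)*(-1/21154444) = -169246001/16288921880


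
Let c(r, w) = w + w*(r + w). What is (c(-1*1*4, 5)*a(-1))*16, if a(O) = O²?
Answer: 160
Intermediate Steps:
(c(-1*1*4, 5)*a(-1))*16 = ((5*(1 - 1*1*4 + 5))*(-1)²)*16 = ((5*(1 - 1*4 + 5))*1)*16 = ((5*(1 - 4 + 5))*1)*16 = ((5*2)*1)*16 = (10*1)*16 = 10*16 = 160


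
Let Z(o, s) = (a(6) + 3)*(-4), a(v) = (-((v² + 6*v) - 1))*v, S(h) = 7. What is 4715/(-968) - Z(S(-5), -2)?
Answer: -1642571/968 ≈ -1696.9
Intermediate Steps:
a(v) = v*(1 - v² - 6*v) (a(v) = (-(-1 + v² + 6*v))*v = (1 - v² - 6*v)*v = v*(1 - v² - 6*v))
Z(o, s) = 1692 (Z(o, s) = (6*(1 - 1*6² - 6*6) + 3)*(-4) = (6*(1 - 1*36 - 36) + 3)*(-4) = (6*(1 - 36 - 36) + 3)*(-4) = (6*(-71) + 3)*(-4) = (-426 + 3)*(-4) = -423*(-4) = 1692)
4715/(-968) - Z(S(-5), -2) = 4715/(-968) - 1*1692 = 4715*(-1/968) - 1692 = -4715/968 - 1692 = -1642571/968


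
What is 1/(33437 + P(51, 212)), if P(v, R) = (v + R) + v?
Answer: 1/33751 ≈ 2.9629e-5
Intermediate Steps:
P(v, R) = R + 2*v (P(v, R) = (R + v) + v = R + 2*v)
1/(33437 + P(51, 212)) = 1/(33437 + (212 + 2*51)) = 1/(33437 + (212 + 102)) = 1/(33437 + 314) = 1/33751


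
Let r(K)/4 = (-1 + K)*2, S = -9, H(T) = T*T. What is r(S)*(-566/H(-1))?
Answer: 45280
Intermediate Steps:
H(T) = T²
r(K) = -8 + 8*K (r(K) = 4*((-1 + K)*2) = 4*(-2 + 2*K) = -8 + 8*K)
r(S)*(-566/H(-1)) = (-8 + 8*(-9))*(-566/((-1)²)) = (-8 - 72)*(-566/1) = -(-45280) = -80*(-566) = 45280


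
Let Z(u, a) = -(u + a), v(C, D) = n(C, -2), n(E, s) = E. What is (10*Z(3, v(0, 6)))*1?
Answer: -30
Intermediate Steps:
v(C, D) = C
Z(u, a) = -a - u (Z(u, a) = -(a + u) = -a - u)
(10*Z(3, v(0, 6)))*1 = (10*(-1*0 - 1*3))*1 = (10*(0 - 3))*1 = (10*(-3))*1 = -30*1 = -30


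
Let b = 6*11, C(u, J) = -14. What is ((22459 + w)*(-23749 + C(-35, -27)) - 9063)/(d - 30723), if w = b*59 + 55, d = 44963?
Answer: -627542367/14240 ≈ -44069.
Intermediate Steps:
b = 66
w = 3949 (w = 66*59 + 55 = 3894 + 55 = 3949)
((22459 + w)*(-23749 + C(-35, -27)) - 9063)/(d - 30723) = ((22459 + 3949)*(-23749 - 14) - 9063)/(44963 - 30723) = (26408*(-23763) - 9063)/14240 = (-627533304 - 9063)*(1/14240) = -627542367*1/14240 = -627542367/14240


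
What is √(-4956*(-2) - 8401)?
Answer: √1511 ≈ 38.872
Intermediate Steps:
√(-4956*(-2) - 8401) = √(9912 - 8401) = √1511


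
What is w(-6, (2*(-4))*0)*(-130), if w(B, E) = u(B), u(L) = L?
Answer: 780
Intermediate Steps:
w(B, E) = B
w(-6, (2*(-4))*0)*(-130) = -6*(-130) = 780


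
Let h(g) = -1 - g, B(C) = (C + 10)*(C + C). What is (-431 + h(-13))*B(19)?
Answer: -461738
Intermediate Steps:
B(C) = 2*C*(10 + C) (B(C) = (10 + C)*(2*C) = 2*C*(10 + C))
(-431 + h(-13))*B(19) = (-431 + (-1 - 1*(-13)))*(2*19*(10 + 19)) = (-431 + (-1 + 13))*(2*19*29) = (-431 + 12)*1102 = -419*1102 = -461738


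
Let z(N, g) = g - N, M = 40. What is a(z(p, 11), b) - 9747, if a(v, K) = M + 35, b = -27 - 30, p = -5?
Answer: -9672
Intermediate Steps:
b = -57
a(v, K) = 75 (a(v, K) = 40 + 35 = 75)
a(z(p, 11), b) - 9747 = 75 - 9747 = -9672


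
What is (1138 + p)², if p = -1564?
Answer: 181476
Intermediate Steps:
(1138 + p)² = (1138 - 1564)² = (-426)² = 181476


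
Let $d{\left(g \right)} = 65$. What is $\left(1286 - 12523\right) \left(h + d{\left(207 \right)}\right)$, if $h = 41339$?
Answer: $-465256748$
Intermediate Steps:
$\left(1286 - 12523\right) \left(h + d{\left(207 \right)}\right) = \left(1286 - 12523\right) \left(41339 + 65\right) = \left(-11237\right) 41404 = -465256748$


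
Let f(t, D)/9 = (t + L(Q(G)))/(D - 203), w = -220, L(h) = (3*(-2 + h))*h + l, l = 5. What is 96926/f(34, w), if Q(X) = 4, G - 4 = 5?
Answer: -4555522/63 ≈ -72310.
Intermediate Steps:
G = 9 (G = 4 + 5 = 9)
L(h) = 5 + h*(-6 + 3*h) (L(h) = (3*(-2 + h))*h + 5 = (-6 + 3*h)*h + 5 = h*(-6 + 3*h) + 5 = 5 + h*(-6 + 3*h))
f(t, D) = 9*(29 + t)/(-203 + D) (f(t, D) = 9*((t + (5 - 6*4 + 3*4²))/(D - 203)) = 9*((t + (5 - 24 + 3*16))/(-203 + D)) = 9*((t + (5 - 24 + 48))/(-203 + D)) = 9*((t + 29)/(-203 + D)) = 9*((29 + t)/(-203 + D)) = 9*(29 + t)/(-203 + D))
96926/f(34, w) = 96926/((9*(29 + 34)/(-203 - 220))) = 96926/((9*63/(-423))) = 96926/((9*(-1/423)*63)) = 96926/(-63/47) = 96926*(-47/63) = -4555522/63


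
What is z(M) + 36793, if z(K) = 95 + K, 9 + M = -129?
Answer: 36750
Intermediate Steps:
M = -138 (M = -9 - 129 = -138)
z(M) + 36793 = (95 - 138) + 36793 = -43 + 36793 = 36750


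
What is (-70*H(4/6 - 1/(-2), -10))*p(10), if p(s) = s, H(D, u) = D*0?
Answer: 0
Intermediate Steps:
H(D, u) = 0
(-70*H(4/6 - 1/(-2), -10))*p(10) = -70*0*10 = 0*10 = 0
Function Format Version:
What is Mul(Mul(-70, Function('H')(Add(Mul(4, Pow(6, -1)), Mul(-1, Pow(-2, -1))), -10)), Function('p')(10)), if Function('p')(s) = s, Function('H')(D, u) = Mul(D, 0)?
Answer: 0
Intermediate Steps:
Function('H')(D, u) = 0
Mul(Mul(-70, Function('H')(Add(Mul(4, Pow(6, -1)), Mul(-1, Pow(-2, -1))), -10)), Function('p')(10)) = Mul(Mul(-70, 0), 10) = Mul(0, 10) = 0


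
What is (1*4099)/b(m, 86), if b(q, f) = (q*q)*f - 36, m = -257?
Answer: 4099/5680178 ≈ 0.00072163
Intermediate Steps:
b(q, f) = -36 + f*q² (b(q, f) = q²*f - 36 = f*q² - 36 = -36 + f*q²)
(1*4099)/b(m, 86) = (1*4099)/(-36 + 86*(-257)²) = 4099/(-36 + 86*66049) = 4099/(-36 + 5680214) = 4099/5680178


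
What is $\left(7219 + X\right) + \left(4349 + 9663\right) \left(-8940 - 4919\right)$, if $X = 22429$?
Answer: $-194162660$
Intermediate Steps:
$\left(7219 + X\right) + \left(4349 + 9663\right) \left(-8940 - 4919\right) = \left(7219 + 22429\right) + \left(4349 + 9663\right) \left(-8940 - 4919\right) = 29648 + 14012 \left(-13859\right) = 29648 - 194192308 = -194162660$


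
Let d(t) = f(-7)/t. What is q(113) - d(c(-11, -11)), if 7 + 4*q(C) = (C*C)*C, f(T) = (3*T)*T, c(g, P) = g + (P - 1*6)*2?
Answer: 10821773/30 ≈ 3.6073e+5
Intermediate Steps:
c(g, P) = -12 + g + 2*P (c(g, P) = g + (P - 6)*2 = g + (-6 + P)*2 = g + (-12 + 2*P) = -12 + g + 2*P)
f(T) = 3*T²
q(C) = -7/4 + C³/4 (q(C) = -7/4 + ((C*C)*C)/4 = -7/4 + (C²*C)/4 = -7/4 + C³/4)
d(t) = 147/t (d(t) = (3*(-7)²)/t = (3*49)/t = 147/t)
q(113) - d(c(-11, -11)) = (-7/4 + (¼)*113³) - 147/(-12 - 11 + 2*(-11)) = (-7/4 + (¼)*1442897) - 147/(-12 - 11 - 22) = (-7/4 + 1442897/4) - 147/(-45) = 721445/2 - 147*(-1)/45 = 721445/2 - 1*(-49/15) = 721445/2 + 49/15 = 10821773/30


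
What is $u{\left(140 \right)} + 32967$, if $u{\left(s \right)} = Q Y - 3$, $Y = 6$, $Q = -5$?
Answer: $32934$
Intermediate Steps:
$u{\left(s \right)} = -33$ ($u{\left(s \right)} = \left(-5\right) 6 - 3 = -30 - 3 = -33$)
$u{\left(140 \right)} + 32967 = -33 + 32967 = 32934$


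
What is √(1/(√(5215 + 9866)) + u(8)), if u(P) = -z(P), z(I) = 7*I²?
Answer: √(-101891579328 + 15081*√15081)/15081 ≈ 21.166*I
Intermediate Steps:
u(P) = -7*P²
√(1/(√(5215 + 9866)) + u(8)) = √(1/(√(5215 + 9866)) - 7*8²) = √(1/(√15081) - 7*64) = √(√15081/15081 - 448) = √(-448 + √15081/15081)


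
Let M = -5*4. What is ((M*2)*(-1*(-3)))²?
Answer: 14400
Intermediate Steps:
M = -20
((M*2)*(-1*(-3)))² = ((-20*2)*(-1*(-3)))² = (-40*3)² = (-120)² = 14400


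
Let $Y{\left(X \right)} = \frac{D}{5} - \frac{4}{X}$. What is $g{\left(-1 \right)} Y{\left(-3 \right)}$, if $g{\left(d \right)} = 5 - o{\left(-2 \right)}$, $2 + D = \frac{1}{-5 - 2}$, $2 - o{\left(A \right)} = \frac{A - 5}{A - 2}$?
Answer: $\frac{361}{84} \approx 4.2976$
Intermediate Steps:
$o{\left(A \right)} = 2 - \frac{-5 + A}{-2 + A}$ ($o{\left(A \right)} = 2 - \frac{A - 5}{A - 2} = 2 - \frac{-5 + A}{-2 + A}$)
$D = - \frac{15}{7}$ ($D = -2 + \frac{1}{-5 - 2} = -2 + \frac{1}{-7} = -2 - \frac{1}{7} = - \frac{15}{7} \approx -2.1429$)
$Y{\left(X \right)} = - \frac{3}{7} - \frac{4}{X}$ ($Y{\left(X \right)} = - \frac{15}{7 \cdot 5} - \frac{4}{X} = \left(- \frac{15}{7}\right) \frac{1}{5} - \frac{4}{X} = - \frac{3}{7} - \frac{4}{X}$)
$g{\left(d \right)} = \frac{19}{4}$ ($g{\left(d \right)} = 5 - \frac{1 - 2}{-2 - 2} = 5 - \frac{1}{-4} \left(-1\right) = 5 - \left(- \frac{1}{4}\right) \left(-1\right) = 5 - \frac{1}{4} = \frac{19}{4}$)
$g{\left(-1 \right)} Y{\left(-3 \right)} = \frac{19 \left(- \frac{3}{7} - \frac{4}{-3}\right)}{4} = \frac{19 \left(- \frac{3}{7} - - \frac{4}{3}\right)}{4} = \frac{19 \left(- \frac{3}{7} + \frac{4}{3}\right)}{4} = \frac{19}{4} \cdot \frac{19}{21} = \frac{361}{84}$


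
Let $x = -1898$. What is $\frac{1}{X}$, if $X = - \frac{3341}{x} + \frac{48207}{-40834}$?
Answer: $\frac{1490441}{864029} \approx 1.725$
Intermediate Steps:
$X = \frac{864029}{1490441}$ ($X = - \frac{3341}{-1898} + \frac{48207}{-40834} = \left(-3341\right) \left(- \frac{1}{1898}\right) + 48207 \left(- \frac{1}{40834}\right) = \frac{257}{146} - \frac{48207}{40834} = \frac{864029}{1490441} \approx 0.57971$)
$\frac{1}{X} = \frac{1}{\frac{864029}{1490441}} = \frac{1490441}{864029}$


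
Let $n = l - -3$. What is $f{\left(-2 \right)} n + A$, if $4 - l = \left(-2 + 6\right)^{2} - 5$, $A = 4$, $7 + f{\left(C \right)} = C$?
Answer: $40$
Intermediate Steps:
$f{\left(C \right)} = -7 + C$
$l = -7$ ($l = 4 - \left(\left(-2 + 6\right)^{2} - 5\right) = 4 - \left(4^{2} - 5\right) = 4 - \left(16 - 5\right) = 4 - 11 = -7$)
$n = -4$ ($n = -7 - -3 = -7 + 3 = -4$)
$f{\left(-2 \right)} n + A = \left(-7 - 2\right) \left(-4\right) + 4 = \left(-9\right) \left(-4\right) + 4 = 36 + 4 = 40$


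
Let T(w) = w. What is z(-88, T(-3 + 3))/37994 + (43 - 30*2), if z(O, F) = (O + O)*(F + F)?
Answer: -17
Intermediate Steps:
z(O, F) = 4*F*O (z(O, F) = (2*O)*(2*F) = 4*F*O)
z(-88, T(-3 + 3))/37994 + (43 - 30*2) = (4*(-3 + 3)*(-88))/37994 + (43 - 30*2) = (4*0*(-88))*(1/37994) + (43 - 60) = 0*(1/37994) - 17 = 0 - 17 = -17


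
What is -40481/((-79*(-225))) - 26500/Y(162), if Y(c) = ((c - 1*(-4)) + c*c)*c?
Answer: -964809764/422493975 ≈ -2.2836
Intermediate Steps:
Y(c) = c*(4 + c + c²) (Y(c) = ((c + 4) + c²)*c = ((4 + c) + c²)*c = (4 + c + c²)*c = c*(4 + c + c²))
-40481/((-79*(-225))) - 26500/Y(162) = -40481/((-79*(-225))) - 26500*1/(162*(4 + 162 + 162²)) = -40481/17775 - 26500*1/(162*(4 + 162 + 26244)) = -40481*1/17775 - 26500/(162*26410) = -40481/17775 - 26500/4278420 = -40481/17775 - 26500*1/4278420 = -40481/17775 - 1325/213921 = -964809764/422493975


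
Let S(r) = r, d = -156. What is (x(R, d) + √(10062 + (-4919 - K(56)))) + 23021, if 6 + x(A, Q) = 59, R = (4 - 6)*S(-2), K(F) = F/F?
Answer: 23074 + √5142 ≈ 23146.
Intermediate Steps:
K(F) = 1
R = 4 (R = (4 - 6)*(-2) = -2*(-2) = 4)
x(A, Q) = 53 (x(A, Q) = -6 + 59 = 53)
(x(R, d) + √(10062 + (-4919 - K(56)))) + 23021 = (53 + √(10062 + (-4919 - 1*1))) + 23021 = (53 + √(10062 + (-4919 - 1))) + 23021 = (53 + √(10062 - 4920)) + 23021 = (53 + √5142) + 23021 = 23074 + √5142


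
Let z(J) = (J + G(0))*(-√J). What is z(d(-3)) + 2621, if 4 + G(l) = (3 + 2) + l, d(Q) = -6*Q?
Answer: 2621 - 57*√2 ≈ 2540.4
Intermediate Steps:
G(l) = 1 + l (G(l) = -4 + ((3 + 2) + l) = -4 + (5 + l) = 1 + l)
z(J) = -√J*(1 + J) (z(J) = (J + (1 + 0))*(-√J) = (J + 1)*(-√J) = (1 + J)*(-√J) = -√J*(1 + J))
z(d(-3)) + 2621 = √(-6*(-3))*(-1 - (-6)*(-3)) + 2621 = √18*(-1 - 1*18) + 2621 = (3*√2)*(-1 - 18) + 2621 = (3*√2)*(-19) + 2621 = -57*√2 + 2621 = 2621 - 57*√2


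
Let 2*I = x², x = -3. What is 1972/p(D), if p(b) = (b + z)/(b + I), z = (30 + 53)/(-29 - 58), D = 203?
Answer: 1047045/517 ≈ 2025.2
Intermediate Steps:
I = 9/2 (I = (½)*(-3)² = (½)*9 = 9/2 ≈ 4.5000)
z = -83/87 (z = 83/(-87) = 83*(-1/87) = -83/87 ≈ -0.95402)
p(b) = (-83/87 + b)/(9/2 + b) (p(b) = (b - 83/87)/(b + 9/2) = (-83/87 + b)/(9/2 + b))
1972/p(D) = 1972/((2*(-83 + 87*203)/(87*(9 + 2*203)))) = 1972/((2*(-83 + 17661)/(87*(9 + 406)))) = 1972/(((2/87)*17578/415)) = 1972/(((2/87)*(1/415)*17578)) = 1972/(35156/36105) = 1972*(36105/35156) = 1047045/517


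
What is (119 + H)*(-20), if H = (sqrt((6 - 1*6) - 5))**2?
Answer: -2280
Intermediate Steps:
H = -5 (H = (sqrt((6 - 6) - 5))**2 = (sqrt(0 - 5))**2 = (sqrt(-5))**2 = (I*sqrt(5))**2 = -5)
(119 + H)*(-20) = (119 - 5)*(-20) = 114*(-20) = -2280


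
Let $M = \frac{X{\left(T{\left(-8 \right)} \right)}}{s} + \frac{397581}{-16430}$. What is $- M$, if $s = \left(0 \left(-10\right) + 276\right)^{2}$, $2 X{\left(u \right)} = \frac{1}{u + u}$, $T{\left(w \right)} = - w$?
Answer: $\frac{484578075881}{20025146880} \approx 24.198$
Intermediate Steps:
$X{\left(u \right)} = \frac{1}{4 u}$ ($X{\left(u \right)} = \frac{1}{2 \left(u + u\right)} = \frac{1}{2 \cdot 2 u} = \frac{\frac{1}{2} \frac{1}{u}}{2} = \frac{1}{4 u}$)
$s = 76176$ ($s = \left(0 + 276\right)^{2} = 276^{2} = 76176$)
$M = - \frac{484578075881}{20025146880}$ ($M = \frac{\frac{1}{4} \frac{1}{\left(-1\right) \left(-8\right)}}{76176} + \frac{397581}{-16430} = \frac{1}{4 \cdot 8} \cdot \frac{1}{76176} + 397581 \left(- \frac{1}{16430}\right) = \frac{1}{4} \cdot \frac{1}{8} \cdot \frac{1}{76176} - \frac{397581}{16430} = \frac{1}{32} \cdot \frac{1}{76176} - \frac{397581}{16430} = \frac{1}{2437632} - \frac{397581}{16430} = - \frac{484578075881}{20025146880} \approx -24.198$)
$- M = \left(-1\right) \left(- \frac{484578075881}{20025146880}\right) = \frac{484578075881}{20025146880}$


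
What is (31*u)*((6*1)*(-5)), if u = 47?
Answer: -43710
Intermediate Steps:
(31*u)*((6*1)*(-5)) = (31*47)*((6*1)*(-5)) = 1457*(6*(-5)) = 1457*(-30) = -43710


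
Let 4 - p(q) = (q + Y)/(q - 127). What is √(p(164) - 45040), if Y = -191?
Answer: 3*I*√6850365/37 ≈ 212.22*I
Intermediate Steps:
p(q) = 4 - (-191 + q)/(-127 + q) (p(q) = 4 - (q - 191)/(q - 127) = 4 - (-191 + q)/(-127 + q))
√(p(164) - 45040) = √((-317 + 3*164)/(-127 + 164) - 45040) = √((-317 + 492)/37 - 45040) = √((1/37)*175 - 45040) = √(175/37 - 45040) = √(-1666305/37) = 3*I*√6850365/37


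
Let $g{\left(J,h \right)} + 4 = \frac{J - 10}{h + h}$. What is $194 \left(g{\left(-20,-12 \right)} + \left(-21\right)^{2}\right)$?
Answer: $\frac{170041}{2} \approx 85021.0$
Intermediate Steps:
$g{\left(J,h \right)} = -4 + \frac{-10 + J}{2 h}$ ($g{\left(J,h \right)} = -4 + \frac{J - 10}{h + h} = -4 + \frac{J - 10}{2 h} = -4 + \left(J - 10\right) \frac{1}{2 h} = -4 + \left(-10 + J\right) \frac{1}{2 h} = -4 + \frac{-10 + J}{2 h}$)
$194 \left(g{\left(-20,-12 \right)} + \left(-21\right)^{2}\right) = 194 \left(\frac{-10 - 20 - -96}{2 \left(-12\right)} + \left(-21\right)^{2}\right) = 194 \left(\frac{1}{2} \left(- \frac{1}{12}\right) \left(-10 - 20 + 96\right) + 441\right) = 194 \left(\frac{1}{2} \left(- \frac{1}{12}\right) 66 + 441\right) = 194 \left(- \frac{11}{4} + 441\right) = 194 \cdot \frac{1753}{4} = \frac{170041}{2}$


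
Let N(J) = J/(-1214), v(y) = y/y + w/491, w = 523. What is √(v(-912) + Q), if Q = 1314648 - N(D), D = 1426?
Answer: √116775281188313609/298037 ≈ 1146.6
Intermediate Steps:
v(y) = 1014/491 (v(y) = y/y + 523/491 = 1 + 523*(1/491) = 1 + 523/491 = 1014/491)
N(J) = -J/1214 (N(J) = J*(-1/1214) = -J/1214)
Q = 797992049/607 (Q = 1314648 - (-1)*1426/1214 = 1314648 - 1*(-713/607) = 1314648 + 713/607 = 797992049/607 ≈ 1.3147e+6)
√(v(-912) + Q) = √(1014/491 + 797992049/607) = √(391814711557/298037) = √116775281188313609/298037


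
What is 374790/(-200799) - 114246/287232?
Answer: -659556383/291292416 ≈ -2.2642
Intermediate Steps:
374790/(-200799) - 114246/287232 = 374790*(-1/200799) - 114246*1/287232 = -124930/66933 - 1731/4352 = -659556383/291292416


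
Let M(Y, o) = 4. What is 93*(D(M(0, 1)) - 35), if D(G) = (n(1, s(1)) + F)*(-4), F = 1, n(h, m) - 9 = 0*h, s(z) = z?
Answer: -6975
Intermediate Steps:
n(h, m) = 9 (n(h, m) = 9 + 0*h = 9 + 0 = 9)
D(G) = -40 (D(G) = (9 + 1)*(-4) = 10*(-4) = -40)
93*(D(M(0, 1)) - 35) = 93*(-40 - 35) = 93*(-75) = -6975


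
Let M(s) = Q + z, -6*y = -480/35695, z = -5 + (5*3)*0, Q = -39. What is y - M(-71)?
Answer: 314132/7139 ≈ 44.002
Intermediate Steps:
z = -5 (z = -5 + 15*0 = -5 + 0 = -5)
y = 16/7139 (y = -(-80)/35695 = -⅙*(-96/7139) = 16/7139 ≈ 0.0022412)
M(s) = -44 (M(s) = -39 - 5 = -44)
y - M(-71) = 16/7139 - 1*(-44) = 16/7139 + 44 = 314132/7139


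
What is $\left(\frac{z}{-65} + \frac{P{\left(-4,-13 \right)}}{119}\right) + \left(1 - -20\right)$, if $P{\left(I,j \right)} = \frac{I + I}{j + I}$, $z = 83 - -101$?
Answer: $\frac{2389683}{131495} \approx 18.173$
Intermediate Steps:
$z = 184$ ($z = 83 + 101 = 184$)
$P{\left(I,j \right)} = \frac{2 I}{I + j}$
$\left(\frac{z}{-65} + \frac{P{\left(-4,-13 \right)}}{119}\right) + \left(1 - -20\right) = \left(\frac{184}{-65} + \frac{2 \left(-4\right) \frac{1}{-4 - 13}}{119}\right) + \left(1 - -20\right) = \left(184 \left(- \frac{1}{65}\right) + 2 \left(-4\right) \frac{1}{-17} \cdot \frac{1}{119}\right) + \left(1 + 20\right) = \left(- \frac{184}{65} + 2 \left(-4\right) \left(- \frac{1}{17}\right) \frac{1}{119}\right) + 21 = \left(- \frac{184}{65} + \frac{8}{17} \cdot \frac{1}{119}\right) + 21 = \left(- \frac{184}{65} + \frac{8}{2023}\right) + 21 = - \frac{371712}{131495} + 21 = \frac{2389683}{131495}$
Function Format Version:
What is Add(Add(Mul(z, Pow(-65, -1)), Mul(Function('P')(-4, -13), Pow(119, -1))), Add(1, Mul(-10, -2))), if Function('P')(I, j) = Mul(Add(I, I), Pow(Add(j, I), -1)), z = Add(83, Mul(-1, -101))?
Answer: Rational(2389683, 131495) ≈ 18.173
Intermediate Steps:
z = 184 (z = Add(83, 101) = 184)
Function('P')(I, j) = Mul(2, I, Pow(Add(I, j), -1)) (Function('P')(I, j) = Mul(Mul(2, I), Pow(Add(I, j), -1)) = Mul(2, I, Pow(Add(I, j), -1)))
Add(Add(Mul(z, Pow(-65, -1)), Mul(Function('P')(-4, -13), Pow(119, -1))), Add(1, Mul(-10, -2))) = Add(Add(Mul(184, Pow(-65, -1)), Mul(Mul(2, -4, Pow(Add(-4, -13), -1)), Pow(119, -1))), Add(1, Mul(-10, -2))) = Add(Add(Mul(184, Rational(-1, 65)), Mul(Mul(2, -4, Pow(-17, -1)), Rational(1, 119))), Add(1, 20)) = Add(Add(Rational(-184, 65), Mul(Mul(2, -4, Rational(-1, 17)), Rational(1, 119))), 21) = Add(Add(Rational(-184, 65), Mul(Rational(8, 17), Rational(1, 119))), 21) = Add(Add(Rational(-184, 65), Rational(8, 2023)), 21) = Add(Rational(-371712, 131495), 21) = Rational(2389683, 131495)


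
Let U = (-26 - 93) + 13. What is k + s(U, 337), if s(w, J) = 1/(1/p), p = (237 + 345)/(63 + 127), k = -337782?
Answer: -32088999/95 ≈ -3.3778e+5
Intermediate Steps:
p = 291/95 (p = 582/190 = 582*(1/190) = 291/95 ≈ 3.0632)
U = -106 (U = -119 + 13 = -106)
s(w, J) = 291/95 (s(w, J) = 1/(1/(291/95)) = 1/(95/291) = 291/95)
k + s(U, 337) = -337782 + 291/95 = -32088999/95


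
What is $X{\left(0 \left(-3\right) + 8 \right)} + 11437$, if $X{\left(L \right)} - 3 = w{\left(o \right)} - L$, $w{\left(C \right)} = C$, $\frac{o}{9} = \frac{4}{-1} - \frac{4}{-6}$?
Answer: $11402$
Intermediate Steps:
$o = -30$ ($o = 9 \left(\frac{4}{-1} - \frac{4}{-6}\right) = 9 \left(4 \left(-1\right) - - \frac{2}{3}\right) = 9 \left(-4 + \frac{2}{3}\right) = 9 \left(- \frac{10}{3}\right) = -30$)
$X{\left(L \right)} = -27 - L$ ($X{\left(L \right)} = 3 - \left(30 + L\right) = -27 - L$)
$X{\left(0 \left(-3\right) + 8 \right)} + 11437 = \left(-27 - \left(0 \left(-3\right) + 8\right)\right) + 11437 = \left(-27 - \left(0 + 8\right)\right) + 11437 = \left(-27 - 8\right) + 11437 = -35 + 11437 = 11402$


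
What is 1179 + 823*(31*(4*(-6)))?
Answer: -611133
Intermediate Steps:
1179 + 823*(31*(4*(-6))) = 1179 + 823*(31*(-24)) = 1179 + 823*(-744) = 1179 - 612312 = -611133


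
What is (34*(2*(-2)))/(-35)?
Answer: 136/35 ≈ 3.8857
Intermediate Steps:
(34*(2*(-2)))/(-35) = (34*(-4))*(-1/35) = -136*(-1/35) = 136/35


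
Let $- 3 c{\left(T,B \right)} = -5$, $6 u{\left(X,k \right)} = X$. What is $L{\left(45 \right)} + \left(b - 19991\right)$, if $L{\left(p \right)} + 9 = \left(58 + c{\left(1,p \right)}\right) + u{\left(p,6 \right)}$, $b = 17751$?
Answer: $- \frac{13091}{6} \approx -2181.8$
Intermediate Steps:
$u{\left(X,k \right)} = \frac{X}{6}$
$c{\left(T,B \right)} = \frac{5}{3}$ ($c{\left(T,B \right)} = \left(- \frac{1}{3}\right) \left(-5\right) = \frac{5}{3}$)
$L{\left(p \right)} = \frac{152}{3} + \frac{p}{6}$ ($L{\left(p \right)} = -9 + \left(\left(58 + \frac{5}{3}\right) + \frac{p}{6}\right) = -9 + \left(\frac{179}{3} + \frac{p}{6}\right) = \frac{152}{3} + \frac{p}{6}$)
$L{\left(45 \right)} + \left(b - 19991\right) = \left(\frac{152}{3} + \frac{1}{6} \cdot 45\right) + \left(17751 - 19991\right) = \left(\frac{152}{3} + \frac{15}{2}\right) + \left(17751 - 19991\right) = \frac{349}{6} - 2240 = - \frac{13091}{6}$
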